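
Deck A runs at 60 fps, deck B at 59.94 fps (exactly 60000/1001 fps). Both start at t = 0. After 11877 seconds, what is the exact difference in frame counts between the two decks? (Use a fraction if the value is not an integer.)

A emits 60 × 11877 = 712620 frames; B emits 60000/1001 × 11877 = 712620000/1001.
Difference = 712620/1001 frames (≈ 711.9081); B is behind A.

712620/1001 frames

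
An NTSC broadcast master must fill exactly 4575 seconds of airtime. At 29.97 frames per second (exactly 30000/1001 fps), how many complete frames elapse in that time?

137112 frames

Frames = 4575 × 30000/1001 = 137250000/1001 ≈ 137112.8871.
Complete frames: 137112.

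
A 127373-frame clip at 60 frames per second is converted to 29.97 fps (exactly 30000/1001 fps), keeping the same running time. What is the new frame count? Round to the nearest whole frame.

Frames at target rate = 127373 × (30000/1001) / (60) = 63686500/1001 ≈ 63622.877.
Nearest whole frame: 63623.

63623 frames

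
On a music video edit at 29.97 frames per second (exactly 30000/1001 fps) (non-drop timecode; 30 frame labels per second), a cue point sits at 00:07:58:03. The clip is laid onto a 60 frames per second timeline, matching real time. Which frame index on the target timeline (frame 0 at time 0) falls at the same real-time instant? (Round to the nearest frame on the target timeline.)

frame 28715

Source frame index: (0×3600 + 7×60 + 58) × 30 + 3 = 14343.
Real time: 14343 / (30000/1001) = 4785781/10000 s.
Target frame: (4785781/10000) × (60) = 14357343/500 ≈ 28714.686 → 28715.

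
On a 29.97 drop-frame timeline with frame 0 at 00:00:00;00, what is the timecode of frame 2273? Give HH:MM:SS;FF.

Each 10-minute DF block holds 10 × 60 × 30 − 9 × 2 = 17982 frames. 2273 ÷ 17982 → 0 full blocks, remainder 2273.
Within the partial block the first minute is 1800 frames and each further minute 1798, so 1 further minute boundary passed. Total skipped labels = 18 × 0 + 2 × 1 = 2.
Non-drop label index = 2273 + 2 = 2275; at 30 labels/s that is 00:01:15:25, i.e. DF 00:01:15;25.

00:01:15;25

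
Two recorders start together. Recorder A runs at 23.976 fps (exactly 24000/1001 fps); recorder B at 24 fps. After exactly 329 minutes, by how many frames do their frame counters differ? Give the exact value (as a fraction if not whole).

329 min = 19740 s.
A emits 24000/1001 × 19740 = 67680000/143 frames; B emits 24 × 19740 = 473760.
Difference = 67680/143 frames (≈ 473.2867); B is ahead of A.

67680/143 frames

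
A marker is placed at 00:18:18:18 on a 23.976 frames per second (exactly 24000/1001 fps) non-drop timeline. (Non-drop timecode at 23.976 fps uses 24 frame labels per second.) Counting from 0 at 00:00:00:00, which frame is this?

26370

Total seconds to the label: (0 × 3600 + 18 × 60 + 18) = 1098.
Frame index = 1098 × 24 + 18 = 26370.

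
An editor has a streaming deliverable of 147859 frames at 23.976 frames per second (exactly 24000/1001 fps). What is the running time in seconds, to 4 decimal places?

Running time = 147859 × 1001/24000 = 148006859/24000 s ≈ 6166.9525 s.

6166.9525 seconds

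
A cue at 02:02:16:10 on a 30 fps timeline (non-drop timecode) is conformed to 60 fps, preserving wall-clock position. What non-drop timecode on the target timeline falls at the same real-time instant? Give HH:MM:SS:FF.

Source frame index: (2×3600 + 2×60 + 16) × 30 + 10 = 220090.
Real time: 220090 / (30) = 22009/3 s.
Target frame: (22009/3) × (60) = 440180.
At 60 labels/s: frame 440180 → 02:02:16:20.

02:02:16:20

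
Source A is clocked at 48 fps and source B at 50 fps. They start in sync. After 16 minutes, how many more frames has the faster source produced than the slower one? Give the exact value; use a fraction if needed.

16 min = 960 s.
A emits 48 × 960 = 46080 frames; B emits 50 × 960 = 48000.
Difference = 1920 frames; B is ahead of A.

1920 frames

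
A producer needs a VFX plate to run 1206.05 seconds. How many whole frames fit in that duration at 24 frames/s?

28945 frames

Frames = 1206.05 × 24 = 144726/5 ≈ 28945.2000.
Complete frames: 28945.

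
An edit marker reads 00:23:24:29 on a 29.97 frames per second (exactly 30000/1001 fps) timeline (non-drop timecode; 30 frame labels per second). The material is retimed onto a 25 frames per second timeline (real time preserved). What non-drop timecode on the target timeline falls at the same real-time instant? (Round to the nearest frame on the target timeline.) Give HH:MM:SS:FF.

00:23:26:09

Source frame index: (0×3600 + 23×60 + 24) × 30 + 29 = 42149.
Real time: 42149 / (30000/1001) = 42191149/30000 s.
Target frame: (42191149/30000) × (25) = 42191149/1200 ≈ 35159.291 → 35159.
At 25 labels/s: frame 35159 → 00:23:26:09.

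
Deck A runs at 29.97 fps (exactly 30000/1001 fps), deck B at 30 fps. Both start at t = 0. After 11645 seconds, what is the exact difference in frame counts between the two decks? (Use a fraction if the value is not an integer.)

349350/1001 frames

A emits 30000/1001 × 11645 = 349350000/1001 frames; B emits 30 × 11645 = 349350.
Difference = 349350/1001 frames (≈ 349.0010); B is ahead of A.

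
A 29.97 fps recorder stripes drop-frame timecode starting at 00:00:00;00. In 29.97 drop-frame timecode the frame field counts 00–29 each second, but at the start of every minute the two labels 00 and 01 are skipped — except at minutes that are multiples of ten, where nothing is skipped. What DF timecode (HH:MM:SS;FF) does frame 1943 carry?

Ten DF minutes hold 17982 frames, so frame 1943 lies in block 0 (frames 0–17981) with 1943 frames into that block.
The block's first minute is 1800 frames and the rest 1798 each; 1943 frames reaches minute 1, so 0 × 18 + 1 × 2 = 2 labels have been skipped so far.
Adding those back, label number 1943 + 2 = 1945 at 30 labels/s is 64 s + 25 f = 0 h 1 min 4 s frame 25, i.e. 00:01:04;25.

00:01:04;25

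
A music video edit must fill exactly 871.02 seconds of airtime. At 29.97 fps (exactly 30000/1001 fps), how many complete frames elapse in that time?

Frames = 871.02 × 30000/1001 = 26130600/1001 ≈ 26104.4955.
Complete frames: 26104.

26104 frames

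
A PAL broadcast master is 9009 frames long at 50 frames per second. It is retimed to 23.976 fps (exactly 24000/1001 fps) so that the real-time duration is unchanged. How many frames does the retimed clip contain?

Target frames = source frames × (target rate / source rate) = 9009 × (24000/1001)/(50) = 9009 × 480/1001 = 4320.

4320 frames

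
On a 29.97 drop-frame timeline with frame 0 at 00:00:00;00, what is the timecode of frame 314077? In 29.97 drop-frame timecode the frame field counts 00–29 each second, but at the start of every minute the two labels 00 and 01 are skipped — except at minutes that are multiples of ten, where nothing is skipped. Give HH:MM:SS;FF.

Ten DF minutes hold 17982 frames, so frame 314077 lies in block 17 (frames 305694–323675) with 8383 frames into that block.
The block's first minute is 1800 frames and the rest 1798 each; 8383 frames reaches minute 4, so 17 × 18 + 4 × 2 = 314 labels have been skipped so far.
Adding those back, label number 314077 + 314 = 314391 at 30 labels/s is 10479 s + 21 f = 2 h 54 min 39 s frame 21, i.e. 02:54:39;21.

02:54:39;21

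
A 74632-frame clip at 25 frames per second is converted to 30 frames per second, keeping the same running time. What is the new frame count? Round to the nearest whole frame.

89558 frames

Frames at target rate = 74632 × (30) / (25) = 447792/5 ≈ 89558.400.
Nearest whole frame: 89558.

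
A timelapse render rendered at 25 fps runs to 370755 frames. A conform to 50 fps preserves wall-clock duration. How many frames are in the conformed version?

741510 frames

Target frames = source frames × (target rate / source rate) = 370755 × (50)/(25) = 370755 × 2 = 741510.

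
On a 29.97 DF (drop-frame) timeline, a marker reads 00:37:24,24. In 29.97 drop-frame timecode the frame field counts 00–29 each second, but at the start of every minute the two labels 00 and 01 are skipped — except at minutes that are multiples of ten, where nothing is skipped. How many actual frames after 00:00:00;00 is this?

67276

Complete 10-minute blocks: 3, each 17982 frames → 53946.
Remaining 7 whole minutes in the current block: 1800 + 6 × 1798 = 12588 frames.
Within the current minute: 24 × 30 + 24 − 2 = 742 (labels ;00/;01 skipped at this minute). Total = 53946 + 12588 + 742 = 67276.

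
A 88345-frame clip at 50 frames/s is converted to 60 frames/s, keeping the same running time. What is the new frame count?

106014 frames

Target frames = source frames × (target rate / source rate) = 88345 × (60)/(50) = 88345 × 6/5 = 106014.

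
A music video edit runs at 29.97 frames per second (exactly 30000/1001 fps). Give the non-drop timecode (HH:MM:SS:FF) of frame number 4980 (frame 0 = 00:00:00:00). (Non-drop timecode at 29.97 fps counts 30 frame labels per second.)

4980 ÷ 30 = 166 full seconds, remainder 0 frames.
166 s = 0 h 2 min 46 s.
Timecode: 00:02:46:00.

00:02:46:00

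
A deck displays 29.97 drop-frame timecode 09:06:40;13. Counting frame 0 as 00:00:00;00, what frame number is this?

983029

Complete 10-minute blocks: 54, each 17982 frames → 971028.
Remaining 6 whole minutes in the current block: 1800 + 5 × 1798 = 10790 frames.
Within the current minute: 40 × 30 + 13 − 2 = 1211 (labels ;00/;01 skipped at this minute). Total = 971028 + 10790 + 1211 = 983029.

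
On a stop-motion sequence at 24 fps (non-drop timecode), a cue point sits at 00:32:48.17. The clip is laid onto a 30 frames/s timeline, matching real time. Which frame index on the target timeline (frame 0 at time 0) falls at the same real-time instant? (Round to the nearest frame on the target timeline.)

Source frame index: (0×3600 + 32×60 + 48) × 24 + 17 = 47249.
Real time: 47249 / (24) = 47249/24 s.
Target frame: (47249/24) × (30) = 236245/4 ≈ 59061.250 → 59061.

frame 59061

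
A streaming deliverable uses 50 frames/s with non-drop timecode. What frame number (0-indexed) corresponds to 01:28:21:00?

Total seconds to the label: (1 × 3600 + 28 × 60 + 21) = 5301.
Frame index = 5301 × 50 + 0 = 265050.

frame 265050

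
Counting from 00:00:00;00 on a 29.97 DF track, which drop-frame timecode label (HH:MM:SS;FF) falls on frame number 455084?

04:13:04;20

Each 10-minute DF block holds 10 × 60 × 30 − 9 × 2 = 17982 frames. 455084 ÷ 17982 → 25 full blocks, remainder 5534.
Within the partial block the first minute is 1800 frames and each further minute 1798, so 3 further minute boundaries passed. Total skipped labels = 18 × 25 + 2 × 3 = 456.
Non-drop label index = 455084 + 456 = 455540; at 30 labels/s that is 04:13:04:20, i.e. DF 04:13:04;20.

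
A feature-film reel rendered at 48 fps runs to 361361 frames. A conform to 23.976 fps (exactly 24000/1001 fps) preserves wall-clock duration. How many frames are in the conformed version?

180500 frames

Target frames = source frames × (target rate / source rate) = 361361 × (24000/1001)/(48) = 361361 × 500/1001 = 180500.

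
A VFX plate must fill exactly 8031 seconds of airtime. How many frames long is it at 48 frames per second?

385488 frames

Frames = 8031 × 48 = 385488.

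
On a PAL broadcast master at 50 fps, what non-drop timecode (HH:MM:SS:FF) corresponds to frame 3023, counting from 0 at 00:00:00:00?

00:01:00:23

3023 ÷ 50 = 60 full seconds, remainder 23 frames.
60 s = 0 h 1 min 0 s.
Timecode: 00:01:00:23.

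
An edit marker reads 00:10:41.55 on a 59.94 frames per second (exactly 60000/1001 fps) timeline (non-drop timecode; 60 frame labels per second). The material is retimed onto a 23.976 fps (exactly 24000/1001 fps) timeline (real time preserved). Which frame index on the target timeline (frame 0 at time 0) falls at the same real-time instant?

Source frame index: (0×3600 + 10×60 + 41) × 60 + 55 = 38515.
Real time: 38515 / (60000/1001) = 7710703/12000 s.
Target frame: (7710703/12000) × (24000/1001) = 15406.

frame 15406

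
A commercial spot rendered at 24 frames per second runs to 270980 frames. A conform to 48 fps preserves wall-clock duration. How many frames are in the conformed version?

541960 frames

Frames at target rate = 270980 × (48) / (24) = 541960.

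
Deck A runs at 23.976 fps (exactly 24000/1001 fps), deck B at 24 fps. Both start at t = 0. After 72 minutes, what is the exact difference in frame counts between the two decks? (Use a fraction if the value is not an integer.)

72 min = 4320 s.
A emits 24000/1001 × 4320 = 103680000/1001 frames; B emits 24 × 4320 = 103680.
Difference = 103680/1001 frames (≈ 103.5764); B is ahead of A.

103680/1001 frames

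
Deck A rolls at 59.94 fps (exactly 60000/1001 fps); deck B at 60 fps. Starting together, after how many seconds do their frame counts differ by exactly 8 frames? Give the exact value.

The gap grows by |60 − 60000/1001| = 60/1001 frames per second.
Time for a 8-frame gap: 8 ÷ (60/1001) = 2002/15 s.

2002/15 seconds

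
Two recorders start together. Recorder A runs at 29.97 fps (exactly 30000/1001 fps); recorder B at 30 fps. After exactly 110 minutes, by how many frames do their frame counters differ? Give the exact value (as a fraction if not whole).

18000/91 frames

110 min = 6600 s.
A emits 30000/1001 × 6600 = 18000000/91 frames; B emits 30 × 6600 = 198000.
Difference = 18000/91 frames (≈ 197.8022); B is ahead of A.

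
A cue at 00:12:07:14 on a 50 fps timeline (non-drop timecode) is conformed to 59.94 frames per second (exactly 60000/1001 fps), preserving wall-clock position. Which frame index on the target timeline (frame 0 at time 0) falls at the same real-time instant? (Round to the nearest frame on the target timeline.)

frame 43593

Source frame index: (0×3600 + 12×60 + 7) × 50 + 14 = 36364.
Real time: 36364 / (50) = 18182/25 s.
Target frame: (18182/25) × (60000/1001) = 43636800/1001 ≈ 43593.207 → 43593.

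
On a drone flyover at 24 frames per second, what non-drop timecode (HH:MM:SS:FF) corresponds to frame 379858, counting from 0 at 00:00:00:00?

04:23:47:10

379858 ÷ 24 = 15827 full seconds, remainder 10 frames.
15827 s = 4 h 23 min 47 s.
Timecode: 04:23:47:10.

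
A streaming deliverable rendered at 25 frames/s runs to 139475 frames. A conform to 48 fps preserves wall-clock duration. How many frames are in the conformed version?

Target frames = source frames × (target rate / source rate) = 139475 × (48)/(25) = 139475 × 48/25 = 267792.

267792 frames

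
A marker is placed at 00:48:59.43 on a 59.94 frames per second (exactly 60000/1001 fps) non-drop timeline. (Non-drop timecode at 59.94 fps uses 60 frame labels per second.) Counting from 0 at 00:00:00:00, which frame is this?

Total seconds to the label: (0 × 3600 + 48 × 60 + 59) = 2939.
Frame index = 2939 × 60 + 43 = 176383.

frame 176383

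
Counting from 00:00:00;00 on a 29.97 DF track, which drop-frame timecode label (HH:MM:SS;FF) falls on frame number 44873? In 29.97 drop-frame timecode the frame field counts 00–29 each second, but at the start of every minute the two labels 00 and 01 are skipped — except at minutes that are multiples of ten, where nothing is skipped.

00:24:57;07

Ten DF minutes hold 17982 frames, so frame 44873 lies in block 2 (frames 35964–53945) with 8909 frames into that block.
The block's first minute is 1800 frames and the rest 1798 each; 8909 frames reaches minute 4, so 2 × 18 + 4 × 2 = 44 labels have been skipped so far.
Adding those back, label number 44873 + 44 = 44917 at 30 labels/s is 1497 s + 7 f = 0 h 24 min 57 s frame 7, i.e. 00:24:57;07.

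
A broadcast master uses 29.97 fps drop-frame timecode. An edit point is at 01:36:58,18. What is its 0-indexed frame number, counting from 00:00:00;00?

Complete 10-minute blocks: 9, each 17982 frames → 161838.
Remaining 6 whole minutes in the current block: 1800 + 5 × 1798 = 10790 frames.
Within the current minute: 58 × 30 + 18 − 2 = 1756 (labels ;00/;01 skipped at this minute). Total = 161838 + 10790 + 1756 = 174384.

174384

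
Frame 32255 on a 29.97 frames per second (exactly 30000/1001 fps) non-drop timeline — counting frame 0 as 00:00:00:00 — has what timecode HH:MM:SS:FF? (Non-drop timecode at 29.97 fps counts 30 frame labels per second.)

32255 ÷ 30 = 1075 full seconds, remainder 5 frames.
1075 s = 0 h 17 min 55 s.
Timecode: 00:17:55:05.

00:17:55:05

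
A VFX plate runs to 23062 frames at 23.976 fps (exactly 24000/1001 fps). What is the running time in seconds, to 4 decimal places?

Running time = 23062 × 1001/24000 = 11542531/12000 s ≈ 961.8776 s.

961.8776 seconds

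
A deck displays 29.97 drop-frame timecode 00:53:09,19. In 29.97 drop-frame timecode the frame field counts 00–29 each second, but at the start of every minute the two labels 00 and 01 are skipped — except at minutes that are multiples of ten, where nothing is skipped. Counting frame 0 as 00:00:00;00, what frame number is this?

95593

As if non-drop at 30 labels/s: (0 × 3600 + 53 × 60 + 9) × 30 + 19 = 95689.
Minute boundaries passed: 53; those not divisible by 10: 53 − 5 = 48; dropped labels = 2 × 48 = 96.
Actual frame index = 95689 − 96 = 95593.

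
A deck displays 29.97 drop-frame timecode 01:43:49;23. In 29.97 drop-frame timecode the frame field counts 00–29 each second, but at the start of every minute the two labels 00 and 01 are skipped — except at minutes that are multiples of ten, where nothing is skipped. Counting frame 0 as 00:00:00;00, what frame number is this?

186707

Complete 10-minute blocks: 10, each 17982 frames → 179820.
Remaining 3 whole minutes in the current block: 1800 + 2 × 1798 = 5396 frames.
Within the current minute: 49 × 30 + 23 − 2 = 1491 (labels ;00/;01 skipped at this minute). Total = 179820 + 5396 + 1491 = 186707.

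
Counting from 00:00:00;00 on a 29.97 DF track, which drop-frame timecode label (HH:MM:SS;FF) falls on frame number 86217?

00:47:56;23

Ten DF minutes hold 17982 frames, so frame 86217 lies in block 4 (frames 71928–89909) with 14289 frames into that block.
The block's first minute is 1800 frames and the rest 1798 each; 14289 frames reaches minute 7, so 4 × 18 + 7 × 2 = 86 labels have been skipped so far.
Adding those back, label number 86217 + 86 = 86303 at 30 labels/s is 2876 s + 23 f = 0 h 47 min 56 s frame 23, i.e. 00:47:56;23.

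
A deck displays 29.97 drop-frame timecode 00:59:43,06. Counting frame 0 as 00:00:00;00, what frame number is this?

Complete 10-minute blocks: 5, each 17982 frames → 89910.
Remaining 9 whole minutes in the current block: 1800 + 8 × 1798 = 16184 frames.
Within the current minute: 43 × 30 + 6 − 2 = 1294 (labels ;00/;01 skipped at this minute). Total = 89910 + 16184 + 1294 = 107388.

107388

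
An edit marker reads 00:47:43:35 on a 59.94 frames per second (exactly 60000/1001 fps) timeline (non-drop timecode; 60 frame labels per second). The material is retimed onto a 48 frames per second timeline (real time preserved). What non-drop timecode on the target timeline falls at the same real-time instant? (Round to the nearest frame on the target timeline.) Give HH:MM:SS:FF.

00:47:46:21

Source frame index: (0×3600 + 47×60 + 43) × 60 + 35 = 171815.
Real time: 171815 / (60000/1001) = 34397363/12000 s.
Target frame: (34397363/12000) × (48) = 34397363/250 ≈ 137589.452 → 137589.
At 48 labels/s: frame 137589 → 00:47:46:21.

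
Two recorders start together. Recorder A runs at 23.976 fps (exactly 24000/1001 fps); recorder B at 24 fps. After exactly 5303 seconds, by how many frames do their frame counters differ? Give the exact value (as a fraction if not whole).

A emits 24000/1001 × 5303 = 127272000/1001 frames; B emits 24 × 5303 = 127272.
Difference = 127272/1001 frames (≈ 127.1449); B is ahead of A.

127272/1001 frames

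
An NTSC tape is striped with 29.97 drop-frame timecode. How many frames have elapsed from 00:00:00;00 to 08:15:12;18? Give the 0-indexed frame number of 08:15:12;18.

As if non-drop at 30 labels/s: (8 × 3600 + 15 × 60 + 12) × 30 + 18 = 891378.
Minute boundaries passed: 495; those not divisible by 10: 495 − 49 = 446; dropped labels = 2 × 446 = 892.
Actual frame index = 891378 − 892 = 890486.

890486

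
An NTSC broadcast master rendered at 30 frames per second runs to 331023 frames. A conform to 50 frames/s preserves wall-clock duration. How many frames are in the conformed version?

Target frames = source frames × (target rate / source rate) = 331023 × (50)/(30) = 331023 × 5/3 = 551705.

551705 frames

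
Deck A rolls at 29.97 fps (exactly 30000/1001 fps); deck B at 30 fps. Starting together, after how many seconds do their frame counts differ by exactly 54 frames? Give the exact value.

1801.8 seconds

The gap grows by |30 − 30000/1001| = 30/1001 frames per second.
Time for a 54-frame gap: 54 ÷ (30/1001) = 1801.8 s.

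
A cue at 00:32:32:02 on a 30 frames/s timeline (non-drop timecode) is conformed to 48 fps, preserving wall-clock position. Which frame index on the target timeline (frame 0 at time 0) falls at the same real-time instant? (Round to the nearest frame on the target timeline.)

Source frame index: (0×3600 + 32×60 + 32) × 30 + 2 = 58562.
Real time: 58562 / (30) = 29281/15 s.
Target frame: (29281/15) × (48) = 468496/5 ≈ 93699.200 → 93699.

frame 93699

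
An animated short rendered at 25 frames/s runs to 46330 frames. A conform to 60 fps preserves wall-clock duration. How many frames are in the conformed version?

111192 frames

Target frames = source frames × (target rate / source rate) = 46330 × (60)/(25) = 46330 × 12/5 = 111192.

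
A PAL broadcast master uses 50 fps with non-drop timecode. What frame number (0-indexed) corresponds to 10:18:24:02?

Total seconds to the label: (10 × 3600 + 18 × 60 + 24) = 37104.
Frame index = 37104 × 50 + 2 = 1855202.

1855202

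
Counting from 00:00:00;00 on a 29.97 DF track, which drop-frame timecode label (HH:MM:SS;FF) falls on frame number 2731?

Ten DF minutes hold 17982 frames, so frame 2731 lies in block 0 (frames 0–17981) with 2731 frames into that block.
The block's first minute is 1800 frames and the rest 1798 each; 2731 frames reaches minute 1, so 0 × 18 + 1 × 2 = 2 labels have been skipped so far.
Adding those back, label number 2731 + 2 = 2733 at 30 labels/s is 91 s + 3 f = 0 h 1 min 31 s frame 3, i.e. 00:01:31;03.

00:01:31;03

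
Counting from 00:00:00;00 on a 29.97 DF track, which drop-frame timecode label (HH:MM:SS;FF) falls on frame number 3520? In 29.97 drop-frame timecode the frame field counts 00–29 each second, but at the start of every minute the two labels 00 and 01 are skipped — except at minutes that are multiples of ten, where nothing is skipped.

Each 10-minute DF block holds 10 × 60 × 30 − 9 × 2 = 17982 frames. 3520 ÷ 17982 → 0 full blocks, remainder 3520.
Within the partial block the first minute is 1800 frames and each further minute 1798, so 1 further minute boundary passed. Total skipped labels = 18 × 0 + 2 × 1 = 2.
Non-drop label index = 3520 + 2 = 3522; at 30 labels/s that is 00:01:57:12, i.e. DF 00:01:57;12.

00:01:57;12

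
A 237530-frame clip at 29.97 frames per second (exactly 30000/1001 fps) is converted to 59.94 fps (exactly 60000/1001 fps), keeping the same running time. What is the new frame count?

475060 frames

Frames at target rate = 237530 × (60000/1001) / (30000/1001) = 475060.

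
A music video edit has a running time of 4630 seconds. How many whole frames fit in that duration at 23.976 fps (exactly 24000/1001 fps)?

111008 frames

Frames = 4630 × 24000/1001 = 111120000/1001 ≈ 111008.9910.
Complete frames: 111008.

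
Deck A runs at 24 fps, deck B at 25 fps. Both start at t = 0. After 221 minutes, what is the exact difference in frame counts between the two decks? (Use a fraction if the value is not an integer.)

13260 frames

221 min = 13260 s.
A emits 24 × 13260 = 318240 frames; B emits 25 × 13260 = 331500.
Difference = 13260 frames; B is ahead of A.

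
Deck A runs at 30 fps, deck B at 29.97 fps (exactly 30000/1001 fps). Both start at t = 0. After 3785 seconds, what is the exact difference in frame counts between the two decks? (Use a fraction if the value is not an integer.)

A emits 30 × 3785 = 113550 frames; B emits 30000/1001 × 3785 = 113550000/1001.
Difference = 113550/1001 frames (≈ 113.4366); B is behind A.

113550/1001 frames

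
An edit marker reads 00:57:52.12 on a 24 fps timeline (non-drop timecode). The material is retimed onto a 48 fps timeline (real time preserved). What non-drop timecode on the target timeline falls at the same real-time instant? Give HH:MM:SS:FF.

00:57:52:24

Source frame index: (0×3600 + 57×60 + 52) × 24 + 12 = 83340.
Real time: 83340 / (24) = 6945/2 s.
Target frame: (6945/2) × (48) = 166680.
At 48 labels/s: frame 166680 → 00:57:52:24.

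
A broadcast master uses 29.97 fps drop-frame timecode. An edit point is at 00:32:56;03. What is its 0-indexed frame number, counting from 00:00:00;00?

59225

Complete 10-minute blocks: 3, each 17982 frames → 53946.
Remaining 2 whole minutes in the current block: 1800 + 1 × 1798 = 3598 frames.
Within the current minute: 56 × 30 + 3 − 2 = 1681 (labels ;00/;01 skipped at this minute). Total = 53946 + 3598 + 1681 = 59225.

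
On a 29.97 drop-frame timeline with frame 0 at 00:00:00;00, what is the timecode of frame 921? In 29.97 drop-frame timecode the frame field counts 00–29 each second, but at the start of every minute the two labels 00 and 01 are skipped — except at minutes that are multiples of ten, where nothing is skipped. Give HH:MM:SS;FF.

00:00:30;21

Ten DF minutes hold 17982 frames, so frame 921 lies in block 0 (frames 0–17981) with 921 frames into that block.
The block's first minute is 1800 frames and the rest 1798 each; 921 frames reaches minute 0, so 0 × 18 + 0 × 2 = 0 labels have been skipped so far.
Adding those back, label number 921 + 0 = 921 at 30 labels/s is 30 s + 21 f = 0 h 0 min 30 s frame 21, i.e. 00:00:30;21.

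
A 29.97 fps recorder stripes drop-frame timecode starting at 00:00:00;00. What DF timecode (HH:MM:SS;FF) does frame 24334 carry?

00:13:31;28

Ten DF minutes hold 17982 frames, so frame 24334 lies in block 1 (frames 17982–35963) with 6352 frames into that block.
The block's first minute is 1800 frames and the rest 1798 each; 6352 frames reaches minute 3, so 1 × 18 + 3 × 2 = 24 labels have been skipped so far.
Adding those back, label number 24334 + 24 = 24358 at 30 labels/s is 811 s + 28 f = 0 h 13 min 31 s frame 28, i.e. 00:13:31;28.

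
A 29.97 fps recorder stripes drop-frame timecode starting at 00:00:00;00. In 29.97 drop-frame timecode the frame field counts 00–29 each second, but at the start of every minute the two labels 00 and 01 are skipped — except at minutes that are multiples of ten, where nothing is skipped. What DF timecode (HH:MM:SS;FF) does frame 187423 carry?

Each 10-minute DF block holds 10 × 60 × 30 − 9 × 2 = 17982 frames. 187423 ÷ 17982 → 10 full blocks, remainder 7603.
Within the partial block the first minute is 1800 frames and each further minute 1798, so 4 further minute boundaries passed. Total skipped labels = 18 × 10 + 2 × 4 = 188.
Non-drop label index = 187423 + 188 = 187611; at 30 labels/s that is 01:44:13:21, i.e. DF 01:44:13;21.

01:44:13;21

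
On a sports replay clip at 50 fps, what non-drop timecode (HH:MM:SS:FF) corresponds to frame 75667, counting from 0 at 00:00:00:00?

75667 ÷ 50 = 1513 full seconds, remainder 17 frames.
1513 s = 0 h 25 min 13 s.
Timecode: 00:25:13:17.

00:25:13:17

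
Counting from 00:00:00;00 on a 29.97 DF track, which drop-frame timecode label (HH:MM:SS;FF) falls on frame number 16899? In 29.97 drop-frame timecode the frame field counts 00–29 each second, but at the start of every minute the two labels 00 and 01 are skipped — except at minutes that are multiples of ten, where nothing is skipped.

Each 10-minute DF block holds 10 × 60 × 30 − 9 × 2 = 17982 frames. 16899 ÷ 17982 → 0 full blocks, remainder 16899.
Within the partial block the first minute is 1800 frames and each further minute 1798, so 9 further minute boundaries passed. Total skipped labels = 18 × 0 + 2 × 9 = 18.
Non-drop label index = 16899 + 18 = 16917; at 30 labels/s that is 00:09:23:27, i.e. DF 00:09:23;27.

00:09:23;27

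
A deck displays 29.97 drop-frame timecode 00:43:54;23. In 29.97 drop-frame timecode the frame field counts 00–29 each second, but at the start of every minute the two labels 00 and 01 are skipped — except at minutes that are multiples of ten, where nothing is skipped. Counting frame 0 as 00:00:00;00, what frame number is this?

78965

Complete 10-minute blocks: 4, each 17982 frames → 71928.
Remaining 3 whole minutes in the current block: 1800 + 2 × 1798 = 5396 frames.
Within the current minute: 54 × 30 + 23 − 2 = 1641 (labels ;00/;01 skipped at this minute). Total = 71928 + 5396 + 1641 = 78965.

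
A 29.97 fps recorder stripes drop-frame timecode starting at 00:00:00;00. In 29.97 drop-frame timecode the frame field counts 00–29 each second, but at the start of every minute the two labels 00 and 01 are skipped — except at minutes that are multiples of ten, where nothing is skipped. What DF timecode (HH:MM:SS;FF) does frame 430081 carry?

Each 10-minute DF block holds 10 × 60 × 30 − 9 × 2 = 17982 frames. 430081 ÷ 17982 → 23 full blocks, remainder 16495.
Within the partial block the first minute is 1800 frames and each further minute 1798, so 9 further minute boundaries passed. Total skipped labels = 18 × 23 + 2 × 9 = 432.
Non-drop label index = 430081 + 432 = 430513; at 30 labels/s that is 03:59:10:13, i.e. DF 03:59:10;13.

03:59:10;13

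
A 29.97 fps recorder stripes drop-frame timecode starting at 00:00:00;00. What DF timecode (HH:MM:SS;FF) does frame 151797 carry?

Each 10-minute DF block holds 10 × 60 × 30 − 9 × 2 = 17982 frames. 151797 ÷ 17982 → 8 full blocks, remainder 7941.
Within the partial block the first minute is 1800 frames and each further minute 1798, so 4 further minute boundaries passed. Total skipped labels = 18 × 8 + 2 × 4 = 152.
Non-drop label index = 151797 + 152 = 151949; at 30 labels/s that is 01:24:24:29, i.e. DF 01:24:24;29.

01:24:24;29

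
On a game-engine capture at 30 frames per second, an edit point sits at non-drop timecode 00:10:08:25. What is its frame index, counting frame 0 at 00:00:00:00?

Total seconds to the label: (0 × 3600 + 10 × 60 + 8) = 608.
Frame index = 608 × 30 + 25 = 18265.

18265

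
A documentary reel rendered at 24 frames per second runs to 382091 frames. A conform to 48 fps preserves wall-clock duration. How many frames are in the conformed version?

Target frames = source frames × (target rate / source rate) = 382091 × (48)/(24) = 382091 × 2 = 764182.

764182 frames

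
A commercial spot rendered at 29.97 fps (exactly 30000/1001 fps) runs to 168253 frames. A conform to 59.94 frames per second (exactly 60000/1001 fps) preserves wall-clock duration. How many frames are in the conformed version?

Frames at target rate = 168253 × (60000/1001) / (30000/1001) = 336506.

336506 frames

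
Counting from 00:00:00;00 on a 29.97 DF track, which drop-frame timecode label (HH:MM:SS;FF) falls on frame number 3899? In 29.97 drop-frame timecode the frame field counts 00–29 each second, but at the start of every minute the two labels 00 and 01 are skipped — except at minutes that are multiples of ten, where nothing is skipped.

00:02:10;03

Ten DF minutes hold 17982 frames, so frame 3899 lies in block 0 (frames 0–17981) with 3899 frames into that block.
The block's first minute is 1800 frames and the rest 1798 each; 3899 frames reaches minute 2, so 0 × 18 + 2 × 2 = 4 labels have been skipped so far.
Adding those back, label number 3899 + 4 = 3903 at 30 labels/s is 130 s + 3 f = 0 h 2 min 10 s frame 3, i.e. 00:02:10;03.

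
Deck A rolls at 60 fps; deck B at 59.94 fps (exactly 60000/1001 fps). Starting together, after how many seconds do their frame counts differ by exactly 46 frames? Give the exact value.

23023/30 seconds

The gap grows by |60000/1001 − 60| = 60/1001 frames per second.
Time for a 46-frame gap: 46 ÷ (60/1001) = 23023/30 s.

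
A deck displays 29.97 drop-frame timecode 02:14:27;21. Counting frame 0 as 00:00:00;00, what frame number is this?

As if non-drop at 30 labels/s: (2 × 3600 + 14 × 60 + 27) × 30 + 21 = 242031.
Minute boundaries passed: 134; those not divisible by 10: 134 − 13 = 121; dropped labels = 2 × 121 = 242.
Actual frame index = 242031 − 242 = 241789.

241789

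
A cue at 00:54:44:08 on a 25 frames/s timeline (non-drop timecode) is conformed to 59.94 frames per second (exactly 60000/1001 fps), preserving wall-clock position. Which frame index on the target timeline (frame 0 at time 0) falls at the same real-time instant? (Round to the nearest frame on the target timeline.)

frame 196862

Source frame index: (0×3600 + 54×60 + 44) × 25 + 8 = 82108.
Real time: 82108 / (25) = 82108/25 s.
Target frame: (82108/25) × (60000/1001) = 15158400/77 ≈ 196862.338 → 196862.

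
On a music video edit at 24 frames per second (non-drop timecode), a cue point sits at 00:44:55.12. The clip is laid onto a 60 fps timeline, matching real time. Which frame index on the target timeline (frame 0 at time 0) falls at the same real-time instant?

Source frame index: (0×3600 + 44×60 + 55) × 24 + 12 = 64692.
Real time: 64692 / (24) = 5391/2 s.
Target frame: (5391/2) × (60) = 161730.

frame 161730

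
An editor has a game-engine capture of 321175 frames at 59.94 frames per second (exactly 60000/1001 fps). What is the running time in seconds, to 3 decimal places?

5358.270 seconds

Running time = 321175 × 1001/60000 = 12859847/2400 s ≈ 5358.270 s.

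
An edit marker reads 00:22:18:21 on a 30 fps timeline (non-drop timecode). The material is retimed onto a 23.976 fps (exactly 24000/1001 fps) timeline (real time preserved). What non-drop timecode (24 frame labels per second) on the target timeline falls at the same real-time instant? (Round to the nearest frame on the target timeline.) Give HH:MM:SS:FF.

Source frame index: (0×3600 + 22×60 + 18) × 30 + 21 = 40161.
Real time: 40161 / (30) = 13387/10 s.
Target frame: (13387/10) × (24000/1001) = 2920800/91 ≈ 32096.703 → 32097.
At 24 labels/s: frame 32097 → 00:22:17:09.

00:22:17:09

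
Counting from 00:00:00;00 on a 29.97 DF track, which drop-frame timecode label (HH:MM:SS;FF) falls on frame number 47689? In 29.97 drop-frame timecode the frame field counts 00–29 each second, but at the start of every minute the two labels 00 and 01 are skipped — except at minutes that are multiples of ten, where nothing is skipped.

Ten DF minutes hold 17982 frames, so frame 47689 lies in block 2 (frames 35964–53945) with 11725 frames into that block.
The block's first minute is 1800 frames and the rest 1798 each; 11725 frames reaches minute 6, so 2 × 18 + 6 × 2 = 48 labels have been skipped so far.
Adding those back, label number 47689 + 48 = 47737 at 30 labels/s is 1591 s + 7 f = 0 h 26 min 31 s frame 7, i.e. 00:26:31;07.

00:26:31;07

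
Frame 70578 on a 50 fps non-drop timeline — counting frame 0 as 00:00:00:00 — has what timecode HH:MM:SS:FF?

00:23:31:28

70578 ÷ 50 = 1411 full seconds, remainder 28 frames.
1411 s = 0 h 23 min 31 s.
Timecode: 00:23:31:28.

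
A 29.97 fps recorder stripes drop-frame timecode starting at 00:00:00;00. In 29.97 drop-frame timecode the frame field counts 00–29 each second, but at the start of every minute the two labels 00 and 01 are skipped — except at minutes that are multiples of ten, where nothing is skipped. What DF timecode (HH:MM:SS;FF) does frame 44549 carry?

Each 10-minute DF block holds 10 × 60 × 30 − 9 × 2 = 17982 frames. 44549 ÷ 17982 → 2 full blocks, remainder 8585.
Within the partial block the first minute is 1800 frames and each further minute 1798, so 4 further minute boundaries passed. Total skipped labels = 18 × 2 + 2 × 4 = 44.
Non-drop label index = 44549 + 44 = 44593; at 30 labels/s that is 00:24:46:13, i.e. DF 00:24:46;13.

00:24:46;13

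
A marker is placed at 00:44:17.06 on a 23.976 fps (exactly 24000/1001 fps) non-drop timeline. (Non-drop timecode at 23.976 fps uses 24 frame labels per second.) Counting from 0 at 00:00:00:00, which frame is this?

63774

Total seconds to the label: (0 × 3600 + 44 × 60 + 17) = 2657.
Frame index = 2657 × 24 + 6 = 63774.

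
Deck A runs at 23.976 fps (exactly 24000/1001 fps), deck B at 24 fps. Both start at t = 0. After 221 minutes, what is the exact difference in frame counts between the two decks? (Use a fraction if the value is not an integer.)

24480/77 frames

221 min = 13260 s.
A emits 24000/1001 × 13260 = 24480000/77 frames; B emits 24 × 13260 = 318240.
Difference = 24480/77 frames (≈ 317.9221); B is ahead of A.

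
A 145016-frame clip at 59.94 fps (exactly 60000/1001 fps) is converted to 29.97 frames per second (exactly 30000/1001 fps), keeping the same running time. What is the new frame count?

72508 frames

Target frames = source frames × (target rate / source rate) = 145016 × (30000/1001)/(60000/1001) = 145016 × 1/2 = 72508.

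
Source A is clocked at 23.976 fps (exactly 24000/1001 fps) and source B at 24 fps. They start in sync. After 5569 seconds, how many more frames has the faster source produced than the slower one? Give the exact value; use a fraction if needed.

A emits 24000/1001 × 5569 = 133656000/1001 frames; B emits 24 × 5569 = 133656.
Difference = 133656/1001 frames (≈ 133.5225); B is ahead of A.

133656/1001 frames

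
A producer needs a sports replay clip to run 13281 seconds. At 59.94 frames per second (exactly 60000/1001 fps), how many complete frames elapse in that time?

Frames = 13281 × 60000/1001 = 796860000/1001 ≈ 796063.9361.
Complete frames: 796063.

796063 frames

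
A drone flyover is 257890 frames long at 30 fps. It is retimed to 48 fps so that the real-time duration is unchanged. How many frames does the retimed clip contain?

412624 frames

Target frames = source frames × (target rate / source rate) = 257890 × (48)/(30) = 257890 × 8/5 = 412624.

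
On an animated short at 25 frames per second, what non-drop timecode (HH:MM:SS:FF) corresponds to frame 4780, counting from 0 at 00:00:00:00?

00:03:11:05

4780 ÷ 25 = 191 full seconds, remainder 5 frames.
191 s = 0 h 3 min 11 s.
Timecode: 00:03:11:05.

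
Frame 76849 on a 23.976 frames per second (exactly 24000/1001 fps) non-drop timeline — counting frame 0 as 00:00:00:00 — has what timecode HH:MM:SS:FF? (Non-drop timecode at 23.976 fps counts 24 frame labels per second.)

00:53:22:01

76849 ÷ 24 = 3202 full seconds, remainder 1 frame.
3202 s = 0 h 53 min 22 s.
Timecode: 00:53:22:01.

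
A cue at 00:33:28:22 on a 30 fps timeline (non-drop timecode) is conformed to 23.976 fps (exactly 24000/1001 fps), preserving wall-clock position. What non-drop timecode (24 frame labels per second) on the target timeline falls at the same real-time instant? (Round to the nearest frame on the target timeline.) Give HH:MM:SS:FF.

00:33:26:17

Source frame index: (0×3600 + 33×60 + 28) × 30 + 22 = 60262.
Real time: 60262 / (30) = 30131/15 s.
Target frame: (30131/15) × (24000/1001) = 48209600/1001 ≈ 48161.439 → 48161.
At 24 labels/s: frame 48161 → 00:33:26:17.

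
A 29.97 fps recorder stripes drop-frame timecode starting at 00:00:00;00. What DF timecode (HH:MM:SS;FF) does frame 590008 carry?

Each 10-minute DF block holds 10 × 60 × 30 − 9 × 2 = 17982 frames. 590008 ÷ 17982 → 32 full blocks, remainder 14584.
Within the partial block the first minute is 1800 frames and each further minute 1798, so 8 further minute boundaries passed. Total skipped labels = 18 × 32 + 2 × 8 = 592.
Non-drop label index = 590008 + 592 = 590600; at 30 labels/s that is 05:28:06:20, i.e. DF 05:28:06;20.

05:28:06;20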